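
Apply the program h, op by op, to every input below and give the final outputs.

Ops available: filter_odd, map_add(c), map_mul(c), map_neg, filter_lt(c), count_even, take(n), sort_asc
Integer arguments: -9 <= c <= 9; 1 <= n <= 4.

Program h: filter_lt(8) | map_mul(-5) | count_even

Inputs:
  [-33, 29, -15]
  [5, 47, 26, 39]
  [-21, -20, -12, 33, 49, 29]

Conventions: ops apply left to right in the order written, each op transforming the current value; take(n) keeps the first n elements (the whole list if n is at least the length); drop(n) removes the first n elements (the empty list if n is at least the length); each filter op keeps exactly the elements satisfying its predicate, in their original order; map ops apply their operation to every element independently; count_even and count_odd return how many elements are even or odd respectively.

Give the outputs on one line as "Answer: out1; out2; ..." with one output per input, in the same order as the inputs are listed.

0; 0; 2

Execution, op by op:
  [-33, 29, -15] -> [-33, -15] -> [165, 75] -> 0
  [5, 47, 26, 39] -> [5] -> [-25] -> 0
  [-21, -20, -12, 33, 49, 29] -> [-21, -20, -12] -> [105, 100, 60] -> 2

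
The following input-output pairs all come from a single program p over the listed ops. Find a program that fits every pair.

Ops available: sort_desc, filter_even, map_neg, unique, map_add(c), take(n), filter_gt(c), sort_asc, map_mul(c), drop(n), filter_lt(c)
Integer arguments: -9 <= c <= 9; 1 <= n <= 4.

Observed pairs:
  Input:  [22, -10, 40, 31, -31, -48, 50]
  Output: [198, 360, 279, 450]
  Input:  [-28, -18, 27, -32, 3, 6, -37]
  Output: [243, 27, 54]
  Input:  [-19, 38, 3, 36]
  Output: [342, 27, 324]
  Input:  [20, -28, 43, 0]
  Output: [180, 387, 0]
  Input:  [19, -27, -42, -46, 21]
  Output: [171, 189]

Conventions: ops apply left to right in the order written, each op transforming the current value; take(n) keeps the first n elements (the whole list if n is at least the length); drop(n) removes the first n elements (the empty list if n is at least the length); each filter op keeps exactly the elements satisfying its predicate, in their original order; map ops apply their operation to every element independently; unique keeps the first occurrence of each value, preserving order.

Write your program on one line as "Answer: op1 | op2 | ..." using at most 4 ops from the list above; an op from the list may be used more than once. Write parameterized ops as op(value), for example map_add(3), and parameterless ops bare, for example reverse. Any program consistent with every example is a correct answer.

map_neg | map_mul(-9) | filter_gt(-1)

Check, running the answer program on each example:
  [22, -10, 40, 31, -31, -48, 50] -> [-22, 10, -40, -31, 31, 48, -50] -> [198, -90, 360, 279, -279, -432, 450] -> [198, 360, 279, 450]
  [-28, -18, 27, -32, 3, 6, -37] -> [28, 18, -27, 32, -3, -6, 37] -> [-252, -162, 243, -288, 27, 54, -333] -> [243, 27, 54]
  [-19, 38, 3, 36] -> [19, -38, -3, -36] -> [-171, 342, 27, 324] -> [342, 27, 324]
  [20, -28, 43, 0] -> [-20, 28, -43, 0] -> [180, -252, 387, 0] -> [180, 387, 0]
  [19, -27, -42, -46, 21] -> [-19, 27, 42, 46, -21] -> [171, -243, -378, -414, 189] -> [171, 189]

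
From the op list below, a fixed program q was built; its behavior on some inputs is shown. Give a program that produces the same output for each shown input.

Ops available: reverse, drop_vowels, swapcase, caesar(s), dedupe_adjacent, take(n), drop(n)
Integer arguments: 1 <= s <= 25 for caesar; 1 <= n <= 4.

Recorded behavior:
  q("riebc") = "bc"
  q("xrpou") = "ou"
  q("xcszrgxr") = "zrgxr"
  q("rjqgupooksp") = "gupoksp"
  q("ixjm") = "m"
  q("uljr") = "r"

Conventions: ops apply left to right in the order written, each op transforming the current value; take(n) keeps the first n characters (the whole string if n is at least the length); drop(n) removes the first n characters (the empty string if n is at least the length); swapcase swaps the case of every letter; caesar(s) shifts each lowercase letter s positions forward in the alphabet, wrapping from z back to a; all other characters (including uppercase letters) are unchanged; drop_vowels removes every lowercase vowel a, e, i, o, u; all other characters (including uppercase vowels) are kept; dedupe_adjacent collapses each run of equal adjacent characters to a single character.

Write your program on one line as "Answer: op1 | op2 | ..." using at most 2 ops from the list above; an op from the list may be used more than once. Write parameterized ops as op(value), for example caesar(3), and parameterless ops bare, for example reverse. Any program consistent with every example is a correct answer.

drop(3) | dedupe_adjacent

Check, running the answer program on each example:
  "riebc" -> "bc" -> "bc"
  "xrpou" -> "ou" -> "ou"
  "xcszrgxr" -> "zrgxr" -> "zrgxr"
  "rjqgupooksp" -> "gupooksp" -> "gupoksp"
  "ixjm" -> "m" -> "m"
  "uljr" -> "r" -> "r"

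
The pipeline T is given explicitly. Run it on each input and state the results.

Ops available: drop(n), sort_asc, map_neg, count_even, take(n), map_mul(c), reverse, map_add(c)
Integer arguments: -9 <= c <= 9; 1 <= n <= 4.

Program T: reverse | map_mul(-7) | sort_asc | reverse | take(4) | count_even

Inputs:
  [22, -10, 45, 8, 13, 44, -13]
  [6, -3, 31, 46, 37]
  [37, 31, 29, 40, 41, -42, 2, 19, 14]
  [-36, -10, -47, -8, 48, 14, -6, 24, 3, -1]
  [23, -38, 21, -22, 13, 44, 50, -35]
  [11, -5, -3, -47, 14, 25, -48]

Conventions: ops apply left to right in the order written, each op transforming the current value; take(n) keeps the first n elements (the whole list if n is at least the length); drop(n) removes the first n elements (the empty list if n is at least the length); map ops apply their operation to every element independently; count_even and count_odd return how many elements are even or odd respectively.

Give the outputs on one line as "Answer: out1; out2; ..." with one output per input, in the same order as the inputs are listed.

Execution, op by op:
  [22, -10, 45, 8, 13, 44, -13] -> [-13, 44, 13, 8, 45, -10, 22] -> [91, -308, -91, -56, -315, 70, -154] -> [-315, -308, -154, -91, -56, 70, 91] -> [91, 70, -56, -91, -154, -308, -315] -> [91, 70, -56, -91] -> 2
  [6, -3, 31, 46, 37] -> [37, 46, 31, -3, 6] -> [-259, -322, -217, 21, -42] -> [-322, -259, -217, -42, 21] -> [21, -42, -217, -259, -322] -> [21, -42, -217, -259] -> 1
  [37, 31, 29, 40, 41, -42, 2, 19, 14] -> [14, 19, 2, -42, 41, 40, 29, 31, 37] -> [-98, -133, -14, 294, -287, -280, -203, -217, -259] -> [-287, -280, -259, -217, -203, -133, -98, -14, 294] -> [294, -14, -98, -133, -203, -217, -259, -280, -287] -> [294, -14, -98, -133] -> 3
  [-36, -10, -47, -8, 48, 14, -6, 24, 3, -1] -> [-1, 3, 24, -6, 14, 48, -8, -47, -10, -36] -> [7, -21, -168, 42, -98, -336, 56, 329, 70, 252] -> [-336, -168, -98, -21, 7, 42, 56, 70, 252, 329] -> [329, 252, 70, 56, 42, 7, -21, -98, -168, -336] -> [329, 252, 70, 56] -> 3
  [23, -38, 21, -22, 13, 44, 50, -35] -> [-35, 50, 44, 13, -22, 21, -38, 23] -> [245, -350, -308, -91, 154, -147, 266, -161] -> [-350, -308, -161, -147, -91, 154, 245, 266] -> [266, 245, 154, -91, -147, -161, -308, -350] -> [266, 245, 154, -91] -> 2
  [11, -5, -3, -47, 14, 25, -48] -> [-48, 25, 14, -47, -3, -5, 11] -> [336, -175, -98, 329, 21, 35, -77] -> [-175, -98, -77, 21, 35, 329, 336] -> [336, 329, 35, 21, -77, -98, -175] -> [336, 329, 35, 21] -> 1

2; 1; 3; 3; 2; 1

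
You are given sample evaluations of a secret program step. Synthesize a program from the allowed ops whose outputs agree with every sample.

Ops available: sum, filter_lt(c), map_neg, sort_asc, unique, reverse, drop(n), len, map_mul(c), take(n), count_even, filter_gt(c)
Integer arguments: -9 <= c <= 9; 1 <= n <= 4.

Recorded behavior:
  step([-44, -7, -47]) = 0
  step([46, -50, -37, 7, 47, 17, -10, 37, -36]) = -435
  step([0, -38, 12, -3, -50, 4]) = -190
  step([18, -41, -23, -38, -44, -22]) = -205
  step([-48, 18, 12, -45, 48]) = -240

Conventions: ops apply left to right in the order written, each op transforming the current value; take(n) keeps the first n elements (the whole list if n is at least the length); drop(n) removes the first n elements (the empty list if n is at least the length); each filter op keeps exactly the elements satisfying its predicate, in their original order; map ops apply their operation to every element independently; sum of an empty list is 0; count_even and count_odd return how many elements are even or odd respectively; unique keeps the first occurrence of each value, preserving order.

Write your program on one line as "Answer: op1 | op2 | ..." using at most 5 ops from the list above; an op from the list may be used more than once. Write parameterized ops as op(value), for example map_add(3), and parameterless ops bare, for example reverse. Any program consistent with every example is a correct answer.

reverse | map_mul(5) | drop(4) | filter_lt(1) | sum

Check, running the answer program on each example:
  [-44, -7, -47] -> [-47, -7, -44] -> [-235, -35, -220] -> [] -> [] -> 0
  [46, -50, -37, 7, 47, 17, -10, 37, -36] -> [-36, 37, -10, 17, 47, 7, -37, -50, 46] -> [-180, 185, -50, 85, 235, 35, -185, -250, 230] -> [235, 35, -185, -250, 230] -> [-185, -250] -> -435
  [0, -38, 12, -3, -50, 4] -> [4, -50, -3, 12, -38, 0] -> [20, -250, -15, 60, -190, 0] -> [-190, 0] -> [-190, 0] -> -190
  [18, -41, -23, -38, -44, -22] -> [-22, -44, -38, -23, -41, 18] -> [-110, -220, -190, -115, -205, 90] -> [-205, 90] -> [-205] -> -205
  [-48, 18, 12, -45, 48] -> [48, -45, 12, 18, -48] -> [240, -225, 60, 90, -240] -> [-240] -> [-240] -> -240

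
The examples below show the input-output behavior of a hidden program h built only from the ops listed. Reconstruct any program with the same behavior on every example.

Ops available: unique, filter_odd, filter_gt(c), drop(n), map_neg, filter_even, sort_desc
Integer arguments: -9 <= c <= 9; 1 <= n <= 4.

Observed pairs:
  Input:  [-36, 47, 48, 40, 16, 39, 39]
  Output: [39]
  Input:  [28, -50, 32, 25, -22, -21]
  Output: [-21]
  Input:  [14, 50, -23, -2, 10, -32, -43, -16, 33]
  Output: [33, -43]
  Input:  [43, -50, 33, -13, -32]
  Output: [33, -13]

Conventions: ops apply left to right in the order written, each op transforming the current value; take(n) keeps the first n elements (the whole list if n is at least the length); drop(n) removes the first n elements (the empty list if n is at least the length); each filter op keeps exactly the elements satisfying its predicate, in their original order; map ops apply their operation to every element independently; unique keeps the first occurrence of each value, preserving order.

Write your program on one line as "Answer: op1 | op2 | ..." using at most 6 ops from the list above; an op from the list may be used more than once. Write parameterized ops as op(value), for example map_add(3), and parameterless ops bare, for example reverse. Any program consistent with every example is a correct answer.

map_neg | filter_odd | map_neg | drop(1) | unique | sort_desc

Check, running the answer program on each example:
  [-36, 47, 48, 40, 16, 39, 39] -> [36, -47, -48, -40, -16, -39, -39] -> [-47, -39, -39] -> [47, 39, 39] -> [39, 39] -> [39] -> [39]
  [28, -50, 32, 25, -22, -21] -> [-28, 50, -32, -25, 22, 21] -> [-25, 21] -> [25, -21] -> [-21] -> [-21] -> [-21]
  [14, 50, -23, -2, 10, -32, -43, -16, 33] -> [-14, -50, 23, 2, -10, 32, 43, 16, -33] -> [23, 43, -33] -> [-23, -43, 33] -> [-43, 33] -> [-43, 33] -> [33, -43]
  [43, -50, 33, -13, -32] -> [-43, 50, -33, 13, 32] -> [-43, -33, 13] -> [43, 33, -13] -> [33, -13] -> [33, -13] -> [33, -13]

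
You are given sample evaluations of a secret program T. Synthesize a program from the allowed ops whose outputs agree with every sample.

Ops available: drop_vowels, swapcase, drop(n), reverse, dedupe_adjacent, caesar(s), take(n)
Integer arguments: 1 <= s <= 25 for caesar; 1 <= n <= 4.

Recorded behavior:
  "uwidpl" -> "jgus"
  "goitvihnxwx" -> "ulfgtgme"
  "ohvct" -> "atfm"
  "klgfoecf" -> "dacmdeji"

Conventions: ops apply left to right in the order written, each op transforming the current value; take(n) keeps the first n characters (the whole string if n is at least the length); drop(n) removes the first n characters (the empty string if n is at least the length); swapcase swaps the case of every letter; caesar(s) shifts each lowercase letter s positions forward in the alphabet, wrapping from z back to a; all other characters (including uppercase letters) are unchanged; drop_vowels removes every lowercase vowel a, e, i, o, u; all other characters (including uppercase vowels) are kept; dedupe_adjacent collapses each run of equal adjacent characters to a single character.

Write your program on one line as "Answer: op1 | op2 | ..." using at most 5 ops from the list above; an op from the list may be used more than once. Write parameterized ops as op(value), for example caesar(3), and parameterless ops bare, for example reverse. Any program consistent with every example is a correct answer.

caesar(11) | drop_vowels | caesar(13) | reverse

Check, running the answer program on each example:
  "uwidpl" -> "fhtoaw" -> "fhtw" -> "sugj" -> "jgus"
  "goitvihnxwx" -> "rztegtsyihi" -> "rztgtsyh" -> "emgtgflu" -> "ulfgtgme"
  "ohvct" -> "zsgne" -> "zsgn" -> "mfta" -> "atfm"
  "klgfoecf" -> "vwrqzpnq" -> "vwrqzpnq" -> "ijedmcad" -> "dacmdeji"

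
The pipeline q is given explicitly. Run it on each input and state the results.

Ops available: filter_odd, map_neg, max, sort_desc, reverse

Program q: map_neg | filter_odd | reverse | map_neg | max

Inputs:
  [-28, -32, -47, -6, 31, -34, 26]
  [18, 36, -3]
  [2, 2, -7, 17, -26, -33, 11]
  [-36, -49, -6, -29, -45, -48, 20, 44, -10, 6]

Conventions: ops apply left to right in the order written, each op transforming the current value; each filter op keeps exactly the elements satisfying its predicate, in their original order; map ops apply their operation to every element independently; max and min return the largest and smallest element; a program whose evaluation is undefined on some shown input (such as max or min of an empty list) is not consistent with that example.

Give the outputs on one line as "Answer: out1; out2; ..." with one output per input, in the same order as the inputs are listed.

Execution, op by op:
  [-28, -32, -47, -6, 31, -34, 26] -> [28, 32, 47, 6, -31, 34, -26] -> [47, -31] -> [-31, 47] -> [31, -47] -> 31
  [18, 36, -3] -> [-18, -36, 3] -> [3] -> [3] -> [-3] -> -3
  [2, 2, -7, 17, -26, -33, 11] -> [-2, -2, 7, -17, 26, 33, -11] -> [7, -17, 33, -11] -> [-11, 33, -17, 7] -> [11, -33, 17, -7] -> 17
  [-36, -49, -6, -29, -45, -48, 20, 44, -10, 6] -> [36, 49, 6, 29, 45, 48, -20, -44, 10, -6] -> [49, 29, 45] -> [45, 29, 49] -> [-45, -29, -49] -> -29

31; -3; 17; -29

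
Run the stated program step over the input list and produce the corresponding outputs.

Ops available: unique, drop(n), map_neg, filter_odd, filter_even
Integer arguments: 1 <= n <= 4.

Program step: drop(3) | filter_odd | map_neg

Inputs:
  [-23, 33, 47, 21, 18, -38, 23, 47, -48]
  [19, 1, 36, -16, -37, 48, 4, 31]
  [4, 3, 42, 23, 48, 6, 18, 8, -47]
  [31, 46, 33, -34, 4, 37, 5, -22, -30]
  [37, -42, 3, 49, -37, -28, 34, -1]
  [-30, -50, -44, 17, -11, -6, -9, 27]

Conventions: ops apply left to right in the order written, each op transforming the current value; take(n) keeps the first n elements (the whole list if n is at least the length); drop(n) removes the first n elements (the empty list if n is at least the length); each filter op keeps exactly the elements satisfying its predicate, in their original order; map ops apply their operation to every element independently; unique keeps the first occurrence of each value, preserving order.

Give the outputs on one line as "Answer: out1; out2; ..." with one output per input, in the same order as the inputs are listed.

[-21, -23, -47]; [37, -31]; [-23, 47]; [-37, -5]; [-49, 37, 1]; [-17, 11, 9, -27]

Execution, op by op:
  [-23, 33, 47, 21, 18, -38, 23, 47, -48] -> [21, 18, -38, 23, 47, -48] -> [21, 23, 47] -> [-21, -23, -47]
  [19, 1, 36, -16, -37, 48, 4, 31] -> [-16, -37, 48, 4, 31] -> [-37, 31] -> [37, -31]
  [4, 3, 42, 23, 48, 6, 18, 8, -47] -> [23, 48, 6, 18, 8, -47] -> [23, -47] -> [-23, 47]
  [31, 46, 33, -34, 4, 37, 5, -22, -30] -> [-34, 4, 37, 5, -22, -30] -> [37, 5] -> [-37, -5]
  [37, -42, 3, 49, -37, -28, 34, -1] -> [49, -37, -28, 34, -1] -> [49, -37, -1] -> [-49, 37, 1]
  [-30, -50, -44, 17, -11, -6, -9, 27] -> [17, -11, -6, -9, 27] -> [17, -11, -9, 27] -> [-17, 11, 9, -27]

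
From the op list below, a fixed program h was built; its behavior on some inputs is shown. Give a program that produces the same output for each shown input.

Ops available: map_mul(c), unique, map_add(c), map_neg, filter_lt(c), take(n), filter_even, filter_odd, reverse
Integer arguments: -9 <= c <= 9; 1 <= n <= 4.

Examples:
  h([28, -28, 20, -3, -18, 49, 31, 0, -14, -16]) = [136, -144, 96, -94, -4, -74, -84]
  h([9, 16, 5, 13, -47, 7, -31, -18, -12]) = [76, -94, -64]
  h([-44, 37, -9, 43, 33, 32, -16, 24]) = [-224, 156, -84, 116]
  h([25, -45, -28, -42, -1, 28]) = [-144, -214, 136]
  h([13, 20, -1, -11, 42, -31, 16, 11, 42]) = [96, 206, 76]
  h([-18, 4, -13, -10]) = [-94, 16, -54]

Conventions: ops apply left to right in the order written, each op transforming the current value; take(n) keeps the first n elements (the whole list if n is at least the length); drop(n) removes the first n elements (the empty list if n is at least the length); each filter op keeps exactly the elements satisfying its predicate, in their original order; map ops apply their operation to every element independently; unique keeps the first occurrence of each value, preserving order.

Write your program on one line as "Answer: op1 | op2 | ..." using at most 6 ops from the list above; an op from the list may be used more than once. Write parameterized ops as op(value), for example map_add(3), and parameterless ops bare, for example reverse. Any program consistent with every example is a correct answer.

map_neg | filter_even | unique | map_mul(-5) | map_add(-4)

Check, running the answer program on each example:
  [28, -28, 20, -3, -18, 49, 31, 0, -14, -16] -> [-28, 28, -20, 3, 18, -49, -31, 0, 14, 16] -> [-28, 28, -20, 18, 0, 14, 16] -> [-28, 28, -20, 18, 0, 14, 16] -> [140, -140, 100, -90, 0, -70, -80] -> [136, -144, 96, -94, -4, -74, -84]
  [9, 16, 5, 13, -47, 7, -31, -18, -12] -> [-9, -16, -5, -13, 47, -7, 31, 18, 12] -> [-16, 18, 12] -> [-16, 18, 12] -> [80, -90, -60] -> [76, -94, -64]
  [-44, 37, -9, 43, 33, 32, -16, 24] -> [44, -37, 9, -43, -33, -32, 16, -24] -> [44, -32, 16, -24] -> [44, -32, 16, -24] -> [-220, 160, -80, 120] -> [-224, 156, -84, 116]
  [25, -45, -28, -42, -1, 28] -> [-25, 45, 28, 42, 1, -28] -> [28, 42, -28] -> [28, 42, -28] -> [-140, -210, 140] -> [-144, -214, 136]
  [13, 20, -1, -11, 42, -31, 16, 11, 42] -> [-13, -20, 1, 11, -42, 31, -16, -11, -42] -> [-20, -42, -16, -42] -> [-20, -42, -16] -> [100, 210, 80] -> [96, 206, 76]
  [-18, 4, -13, -10] -> [18, -4, 13, 10] -> [18, -4, 10] -> [18, -4, 10] -> [-90, 20, -50] -> [-94, 16, -54]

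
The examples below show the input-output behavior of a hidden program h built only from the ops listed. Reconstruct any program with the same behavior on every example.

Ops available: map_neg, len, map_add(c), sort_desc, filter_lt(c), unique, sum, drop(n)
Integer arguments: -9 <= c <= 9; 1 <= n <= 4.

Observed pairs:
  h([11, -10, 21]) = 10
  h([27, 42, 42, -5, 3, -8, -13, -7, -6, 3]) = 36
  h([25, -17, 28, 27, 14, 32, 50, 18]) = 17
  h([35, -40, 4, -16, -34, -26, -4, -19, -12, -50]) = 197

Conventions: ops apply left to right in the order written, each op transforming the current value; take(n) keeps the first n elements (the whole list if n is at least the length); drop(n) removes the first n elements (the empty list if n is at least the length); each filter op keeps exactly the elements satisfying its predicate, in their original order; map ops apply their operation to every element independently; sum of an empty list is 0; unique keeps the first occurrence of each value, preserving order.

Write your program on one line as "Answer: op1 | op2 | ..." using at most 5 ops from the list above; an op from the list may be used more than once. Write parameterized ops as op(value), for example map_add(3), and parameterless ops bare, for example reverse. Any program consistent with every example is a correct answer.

filter_lt(7) | map_neg | unique | sum

Check, running the answer program on each example:
  [11, -10, 21] -> [-10] -> [10] -> [10] -> 10
  [27, 42, 42, -5, 3, -8, -13, -7, -6, 3] -> [-5, 3, -8, -13, -7, -6, 3] -> [5, -3, 8, 13, 7, 6, -3] -> [5, -3, 8, 13, 7, 6] -> 36
  [25, -17, 28, 27, 14, 32, 50, 18] -> [-17] -> [17] -> [17] -> 17
  [35, -40, 4, -16, -34, -26, -4, -19, -12, -50] -> [-40, 4, -16, -34, -26, -4, -19, -12, -50] -> [40, -4, 16, 34, 26, 4, 19, 12, 50] -> [40, -4, 16, 34, 26, 4, 19, 12, 50] -> 197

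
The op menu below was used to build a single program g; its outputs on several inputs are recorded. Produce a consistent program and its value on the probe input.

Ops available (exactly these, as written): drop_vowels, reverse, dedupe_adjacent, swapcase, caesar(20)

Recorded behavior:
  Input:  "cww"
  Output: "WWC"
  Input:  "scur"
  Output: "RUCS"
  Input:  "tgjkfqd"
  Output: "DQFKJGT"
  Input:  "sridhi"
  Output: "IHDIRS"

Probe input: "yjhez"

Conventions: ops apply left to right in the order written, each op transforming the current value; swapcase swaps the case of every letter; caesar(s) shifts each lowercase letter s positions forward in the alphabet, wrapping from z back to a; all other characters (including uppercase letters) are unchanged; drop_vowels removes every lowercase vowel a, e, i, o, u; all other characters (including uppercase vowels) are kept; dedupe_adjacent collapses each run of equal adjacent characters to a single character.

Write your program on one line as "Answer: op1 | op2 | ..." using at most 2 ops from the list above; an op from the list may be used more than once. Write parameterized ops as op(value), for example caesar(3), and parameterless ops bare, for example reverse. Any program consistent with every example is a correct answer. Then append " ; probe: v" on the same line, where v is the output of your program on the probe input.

swapcase | reverse ; probe: "ZEHJY"

Check, running the answer program on each example:
  "cww" -> "CWW" -> "WWC"
  "scur" -> "SCUR" -> "RUCS"
  "tgjkfqd" -> "TGJKFQD" -> "DQFKJGT"
  "sridhi" -> "SRIDHI" -> "IHDIRS"
  probe: "yjhez" -> "YJHEZ" -> "ZEHJY"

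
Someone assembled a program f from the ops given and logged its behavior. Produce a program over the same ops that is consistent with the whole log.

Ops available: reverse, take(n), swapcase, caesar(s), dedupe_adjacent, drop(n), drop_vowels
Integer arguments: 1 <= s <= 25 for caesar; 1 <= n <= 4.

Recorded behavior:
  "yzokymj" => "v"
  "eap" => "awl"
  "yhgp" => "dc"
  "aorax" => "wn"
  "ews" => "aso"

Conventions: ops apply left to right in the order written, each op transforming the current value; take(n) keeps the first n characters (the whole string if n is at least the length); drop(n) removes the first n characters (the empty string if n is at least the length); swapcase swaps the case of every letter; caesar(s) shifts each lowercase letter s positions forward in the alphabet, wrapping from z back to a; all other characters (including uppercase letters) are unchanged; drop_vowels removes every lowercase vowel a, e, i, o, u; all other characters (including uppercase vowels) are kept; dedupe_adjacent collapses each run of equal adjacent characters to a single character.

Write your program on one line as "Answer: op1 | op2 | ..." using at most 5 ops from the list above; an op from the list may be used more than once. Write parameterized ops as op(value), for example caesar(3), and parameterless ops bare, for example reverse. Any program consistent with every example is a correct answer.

caesar(8) | take(3) | caesar(24) | drop_vowels | caesar(16)

Check, running the answer program on each example:
  "yzokymj" -> "ghwsgur" -> "ghw" -> "efu" -> "f" -> "v"
  "eap" -> "mix" -> "mix" -> "kgv" -> "kgv" -> "awl"
  "yhgp" -> "gpox" -> "gpo" -> "enm" -> "nm" -> "dc"
  "aorax" -> "iwzif" -> "iwz" -> "gux" -> "gx" -> "wn"
  "ews" -> "mea" -> "mea" -> "kcy" -> "kcy" -> "aso"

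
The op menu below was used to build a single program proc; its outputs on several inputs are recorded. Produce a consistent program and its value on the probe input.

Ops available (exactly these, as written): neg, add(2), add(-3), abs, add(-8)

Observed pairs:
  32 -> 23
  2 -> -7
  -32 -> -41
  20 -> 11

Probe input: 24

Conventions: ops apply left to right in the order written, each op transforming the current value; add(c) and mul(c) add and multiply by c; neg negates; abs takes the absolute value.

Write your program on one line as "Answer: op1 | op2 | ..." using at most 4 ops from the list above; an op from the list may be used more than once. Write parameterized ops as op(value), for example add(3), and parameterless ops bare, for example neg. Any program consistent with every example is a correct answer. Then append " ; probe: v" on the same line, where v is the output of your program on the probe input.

add(-3) | add(2) | add(-8) ; probe: 15

Check, running the answer program on each example:
  32 -> 29 -> 31 -> 23
  2 -> -1 -> 1 -> -7
  -32 -> -35 -> -33 -> -41
  20 -> 17 -> 19 -> 11
  probe: 24 -> 21 -> 23 -> 15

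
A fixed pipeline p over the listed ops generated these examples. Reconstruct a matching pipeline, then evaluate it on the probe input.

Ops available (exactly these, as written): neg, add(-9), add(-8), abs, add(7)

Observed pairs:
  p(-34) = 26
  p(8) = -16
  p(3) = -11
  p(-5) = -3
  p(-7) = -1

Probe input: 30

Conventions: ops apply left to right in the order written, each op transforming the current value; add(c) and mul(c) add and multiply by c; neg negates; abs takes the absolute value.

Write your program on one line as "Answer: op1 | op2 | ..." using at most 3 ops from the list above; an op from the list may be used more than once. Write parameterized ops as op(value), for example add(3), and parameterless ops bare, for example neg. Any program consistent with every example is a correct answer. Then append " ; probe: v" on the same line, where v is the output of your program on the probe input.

neg | add(-8) ; probe: -38

Check, running the answer program on each example:
  -34 -> 34 -> 26
  8 -> -8 -> -16
  3 -> -3 -> -11
  -5 -> 5 -> -3
  -7 -> 7 -> -1
  probe: 30 -> -30 -> -38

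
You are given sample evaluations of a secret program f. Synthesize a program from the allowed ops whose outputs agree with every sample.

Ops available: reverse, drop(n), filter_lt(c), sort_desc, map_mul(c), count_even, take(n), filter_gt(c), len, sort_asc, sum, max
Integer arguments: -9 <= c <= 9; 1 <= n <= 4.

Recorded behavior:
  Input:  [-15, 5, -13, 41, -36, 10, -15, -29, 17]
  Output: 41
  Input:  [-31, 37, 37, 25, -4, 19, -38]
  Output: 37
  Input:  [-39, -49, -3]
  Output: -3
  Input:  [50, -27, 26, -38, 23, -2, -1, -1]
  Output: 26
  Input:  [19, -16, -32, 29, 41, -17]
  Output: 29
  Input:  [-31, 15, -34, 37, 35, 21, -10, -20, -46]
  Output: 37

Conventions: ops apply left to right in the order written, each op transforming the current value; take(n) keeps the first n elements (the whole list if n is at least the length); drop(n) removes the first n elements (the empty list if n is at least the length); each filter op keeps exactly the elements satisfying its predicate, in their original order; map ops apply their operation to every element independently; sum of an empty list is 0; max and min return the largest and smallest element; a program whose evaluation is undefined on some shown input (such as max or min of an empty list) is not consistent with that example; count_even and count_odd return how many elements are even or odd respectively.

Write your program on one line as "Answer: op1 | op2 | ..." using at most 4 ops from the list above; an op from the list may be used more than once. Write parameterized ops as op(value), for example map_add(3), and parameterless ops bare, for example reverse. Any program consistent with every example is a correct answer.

take(4) | reverse | take(2) | max

Check, running the answer program on each example:
  [-15, 5, -13, 41, -36, 10, -15, -29, 17] -> [-15, 5, -13, 41] -> [41, -13, 5, -15] -> [41, -13] -> 41
  [-31, 37, 37, 25, -4, 19, -38] -> [-31, 37, 37, 25] -> [25, 37, 37, -31] -> [25, 37] -> 37
  [-39, -49, -3] -> [-39, -49, -3] -> [-3, -49, -39] -> [-3, -49] -> -3
  [50, -27, 26, -38, 23, -2, -1, -1] -> [50, -27, 26, -38] -> [-38, 26, -27, 50] -> [-38, 26] -> 26
  [19, -16, -32, 29, 41, -17] -> [19, -16, -32, 29] -> [29, -32, -16, 19] -> [29, -32] -> 29
  [-31, 15, -34, 37, 35, 21, -10, -20, -46] -> [-31, 15, -34, 37] -> [37, -34, 15, -31] -> [37, -34] -> 37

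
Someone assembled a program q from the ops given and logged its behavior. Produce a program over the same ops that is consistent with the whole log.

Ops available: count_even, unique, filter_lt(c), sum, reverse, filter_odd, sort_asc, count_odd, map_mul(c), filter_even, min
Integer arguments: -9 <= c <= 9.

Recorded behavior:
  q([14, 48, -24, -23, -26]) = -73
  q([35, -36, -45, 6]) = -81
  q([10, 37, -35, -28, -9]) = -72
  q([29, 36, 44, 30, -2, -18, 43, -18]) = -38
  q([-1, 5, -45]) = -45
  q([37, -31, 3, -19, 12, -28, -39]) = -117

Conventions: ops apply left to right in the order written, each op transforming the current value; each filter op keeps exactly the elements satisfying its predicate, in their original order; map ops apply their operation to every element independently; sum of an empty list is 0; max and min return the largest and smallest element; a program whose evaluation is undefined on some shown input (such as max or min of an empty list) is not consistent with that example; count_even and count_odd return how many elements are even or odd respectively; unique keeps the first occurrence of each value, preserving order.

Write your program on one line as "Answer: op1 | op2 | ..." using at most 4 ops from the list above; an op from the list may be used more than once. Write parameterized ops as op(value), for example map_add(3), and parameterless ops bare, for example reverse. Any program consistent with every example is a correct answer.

reverse | filter_lt(-1) | sum

Check, running the answer program on each example:
  [14, 48, -24, -23, -26] -> [-26, -23, -24, 48, 14] -> [-26, -23, -24] -> -73
  [35, -36, -45, 6] -> [6, -45, -36, 35] -> [-45, -36] -> -81
  [10, 37, -35, -28, -9] -> [-9, -28, -35, 37, 10] -> [-9, -28, -35] -> -72
  [29, 36, 44, 30, -2, -18, 43, -18] -> [-18, 43, -18, -2, 30, 44, 36, 29] -> [-18, -18, -2] -> -38
  [-1, 5, -45] -> [-45, 5, -1] -> [-45] -> -45
  [37, -31, 3, -19, 12, -28, -39] -> [-39, -28, 12, -19, 3, -31, 37] -> [-39, -28, -19, -31] -> -117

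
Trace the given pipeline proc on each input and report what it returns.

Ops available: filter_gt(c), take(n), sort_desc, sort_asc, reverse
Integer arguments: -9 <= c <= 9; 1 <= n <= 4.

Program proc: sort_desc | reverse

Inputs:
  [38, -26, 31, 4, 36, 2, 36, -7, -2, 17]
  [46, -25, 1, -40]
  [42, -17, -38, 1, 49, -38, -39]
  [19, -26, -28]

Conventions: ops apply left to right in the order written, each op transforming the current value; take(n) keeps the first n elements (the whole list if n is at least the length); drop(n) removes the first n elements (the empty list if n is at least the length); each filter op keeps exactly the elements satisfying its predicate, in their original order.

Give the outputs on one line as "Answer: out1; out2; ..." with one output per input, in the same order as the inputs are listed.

Execution, op by op:
  [38, -26, 31, 4, 36, 2, 36, -7, -2, 17] -> [38, 36, 36, 31, 17, 4, 2, -2, -7, -26] -> [-26, -7, -2, 2, 4, 17, 31, 36, 36, 38]
  [46, -25, 1, -40] -> [46, 1, -25, -40] -> [-40, -25, 1, 46]
  [42, -17, -38, 1, 49, -38, -39] -> [49, 42, 1, -17, -38, -38, -39] -> [-39, -38, -38, -17, 1, 42, 49]
  [19, -26, -28] -> [19, -26, -28] -> [-28, -26, 19]

[-26, -7, -2, 2, 4, 17, 31, 36, 36, 38]; [-40, -25, 1, 46]; [-39, -38, -38, -17, 1, 42, 49]; [-28, -26, 19]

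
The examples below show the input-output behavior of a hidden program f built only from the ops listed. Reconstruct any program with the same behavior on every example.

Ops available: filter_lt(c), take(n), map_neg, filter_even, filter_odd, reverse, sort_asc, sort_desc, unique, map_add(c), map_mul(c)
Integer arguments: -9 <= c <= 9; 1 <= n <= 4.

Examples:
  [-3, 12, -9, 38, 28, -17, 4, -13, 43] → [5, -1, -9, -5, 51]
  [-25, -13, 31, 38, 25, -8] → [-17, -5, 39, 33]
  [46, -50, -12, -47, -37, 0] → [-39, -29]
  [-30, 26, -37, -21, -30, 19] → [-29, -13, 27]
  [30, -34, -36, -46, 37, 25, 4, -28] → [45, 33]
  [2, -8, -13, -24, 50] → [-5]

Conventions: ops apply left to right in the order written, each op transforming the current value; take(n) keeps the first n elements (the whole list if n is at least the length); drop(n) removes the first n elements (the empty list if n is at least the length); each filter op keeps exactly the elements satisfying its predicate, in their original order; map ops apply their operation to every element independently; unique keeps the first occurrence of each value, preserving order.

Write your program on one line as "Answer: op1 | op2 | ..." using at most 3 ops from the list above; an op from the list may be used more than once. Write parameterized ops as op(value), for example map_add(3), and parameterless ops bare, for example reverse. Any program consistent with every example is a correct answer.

filter_odd | map_add(8)

Check, running the answer program on each example:
  [-3, 12, -9, 38, 28, -17, 4, -13, 43] -> [-3, -9, -17, -13, 43] -> [5, -1, -9, -5, 51]
  [-25, -13, 31, 38, 25, -8] -> [-25, -13, 31, 25] -> [-17, -5, 39, 33]
  [46, -50, -12, -47, -37, 0] -> [-47, -37] -> [-39, -29]
  [-30, 26, -37, -21, -30, 19] -> [-37, -21, 19] -> [-29, -13, 27]
  [30, -34, -36, -46, 37, 25, 4, -28] -> [37, 25] -> [45, 33]
  [2, -8, -13, -24, 50] -> [-13] -> [-5]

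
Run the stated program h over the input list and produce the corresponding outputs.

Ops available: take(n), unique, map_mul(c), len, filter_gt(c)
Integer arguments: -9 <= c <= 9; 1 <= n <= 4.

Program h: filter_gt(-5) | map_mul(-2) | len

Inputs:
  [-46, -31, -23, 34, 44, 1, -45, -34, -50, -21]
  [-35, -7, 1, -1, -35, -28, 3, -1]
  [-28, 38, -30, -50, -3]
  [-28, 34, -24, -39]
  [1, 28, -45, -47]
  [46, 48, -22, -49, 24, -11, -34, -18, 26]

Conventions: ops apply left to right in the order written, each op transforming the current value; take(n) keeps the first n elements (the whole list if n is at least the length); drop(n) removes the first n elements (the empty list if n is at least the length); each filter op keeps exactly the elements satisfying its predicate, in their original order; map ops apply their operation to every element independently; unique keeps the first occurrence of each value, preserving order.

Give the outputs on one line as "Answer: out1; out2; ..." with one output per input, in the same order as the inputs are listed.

3; 4; 2; 1; 2; 4

Execution, op by op:
  [-46, -31, -23, 34, 44, 1, -45, -34, -50, -21] -> [34, 44, 1] -> [-68, -88, -2] -> 3
  [-35, -7, 1, -1, -35, -28, 3, -1] -> [1, -1, 3, -1] -> [-2, 2, -6, 2] -> 4
  [-28, 38, -30, -50, -3] -> [38, -3] -> [-76, 6] -> 2
  [-28, 34, -24, -39] -> [34] -> [-68] -> 1
  [1, 28, -45, -47] -> [1, 28] -> [-2, -56] -> 2
  [46, 48, -22, -49, 24, -11, -34, -18, 26] -> [46, 48, 24, 26] -> [-92, -96, -48, -52] -> 4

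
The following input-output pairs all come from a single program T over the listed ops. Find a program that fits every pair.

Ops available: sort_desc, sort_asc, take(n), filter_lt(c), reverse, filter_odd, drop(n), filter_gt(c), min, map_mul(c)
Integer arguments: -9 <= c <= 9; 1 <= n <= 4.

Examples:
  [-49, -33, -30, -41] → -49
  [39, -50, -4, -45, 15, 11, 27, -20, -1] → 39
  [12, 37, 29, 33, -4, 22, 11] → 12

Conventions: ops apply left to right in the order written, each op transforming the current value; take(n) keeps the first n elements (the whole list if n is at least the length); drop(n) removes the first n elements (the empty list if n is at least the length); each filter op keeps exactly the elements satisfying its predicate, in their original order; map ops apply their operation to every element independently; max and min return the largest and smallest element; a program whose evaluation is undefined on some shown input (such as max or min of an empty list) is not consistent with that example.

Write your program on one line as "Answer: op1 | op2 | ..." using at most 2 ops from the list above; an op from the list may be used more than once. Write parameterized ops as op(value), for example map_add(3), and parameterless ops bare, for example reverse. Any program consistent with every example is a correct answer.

take(1) | min

Check, running the answer program on each example:
  [-49, -33, -30, -41] -> [-49] -> -49
  [39, -50, -4, -45, 15, 11, 27, -20, -1] -> [39] -> 39
  [12, 37, 29, 33, -4, 22, 11] -> [12] -> 12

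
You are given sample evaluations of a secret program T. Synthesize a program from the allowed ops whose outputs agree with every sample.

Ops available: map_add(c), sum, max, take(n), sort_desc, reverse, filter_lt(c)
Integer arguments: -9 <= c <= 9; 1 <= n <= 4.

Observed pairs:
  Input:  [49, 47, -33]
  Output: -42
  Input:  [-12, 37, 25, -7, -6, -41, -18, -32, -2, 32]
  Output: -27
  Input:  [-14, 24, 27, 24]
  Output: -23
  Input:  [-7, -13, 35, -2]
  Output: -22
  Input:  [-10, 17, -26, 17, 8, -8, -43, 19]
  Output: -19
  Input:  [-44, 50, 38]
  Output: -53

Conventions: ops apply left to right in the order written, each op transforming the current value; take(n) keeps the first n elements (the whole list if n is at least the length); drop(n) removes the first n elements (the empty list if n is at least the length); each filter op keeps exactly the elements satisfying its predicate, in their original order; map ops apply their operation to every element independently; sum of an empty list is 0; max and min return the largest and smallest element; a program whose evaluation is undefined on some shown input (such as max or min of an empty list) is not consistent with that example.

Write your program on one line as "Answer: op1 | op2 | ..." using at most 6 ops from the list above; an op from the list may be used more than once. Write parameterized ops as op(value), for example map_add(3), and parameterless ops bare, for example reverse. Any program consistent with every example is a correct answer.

reverse | filter_lt(-9) | map_add(-9) | take(3) | max

Check, running the answer program on each example:
  [49, 47, -33] -> [-33, 47, 49] -> [-33] -> [-42] -> [-42] -> -42
  [-12, 37, 25, -7, -6, -41, -18, -32, -2, 32] -> [32, -2, -32, -18, -41, -6, -7, 25, 37, -12] -> [-32, -18, -41, -12] -> [-41, -27, -50, -21] -> [-41, -27, -50] -> -27
  [-14, 24, 27, 24] -> [24, 27, 24, -14] -> [-14] -> [-23] -> [-23] -> -23
  [-7, -13, 35, -2] -> [-2, 35, -13, -7] -> [-13] -> [-22] -> [-22] -> -22
  [-10, 17, -26, 17, 8, -8, -43, 19] -> [19, -43, -8, 8, 17, -26, 17, -10] -> [-43, -26, -10] -> [-52, -35, -19] -> [-52, -35, -19] -> -19
  [-44, 50, 38] -> [38, 50, -44] -> [-44] -> [-53] -> [-53] -> -53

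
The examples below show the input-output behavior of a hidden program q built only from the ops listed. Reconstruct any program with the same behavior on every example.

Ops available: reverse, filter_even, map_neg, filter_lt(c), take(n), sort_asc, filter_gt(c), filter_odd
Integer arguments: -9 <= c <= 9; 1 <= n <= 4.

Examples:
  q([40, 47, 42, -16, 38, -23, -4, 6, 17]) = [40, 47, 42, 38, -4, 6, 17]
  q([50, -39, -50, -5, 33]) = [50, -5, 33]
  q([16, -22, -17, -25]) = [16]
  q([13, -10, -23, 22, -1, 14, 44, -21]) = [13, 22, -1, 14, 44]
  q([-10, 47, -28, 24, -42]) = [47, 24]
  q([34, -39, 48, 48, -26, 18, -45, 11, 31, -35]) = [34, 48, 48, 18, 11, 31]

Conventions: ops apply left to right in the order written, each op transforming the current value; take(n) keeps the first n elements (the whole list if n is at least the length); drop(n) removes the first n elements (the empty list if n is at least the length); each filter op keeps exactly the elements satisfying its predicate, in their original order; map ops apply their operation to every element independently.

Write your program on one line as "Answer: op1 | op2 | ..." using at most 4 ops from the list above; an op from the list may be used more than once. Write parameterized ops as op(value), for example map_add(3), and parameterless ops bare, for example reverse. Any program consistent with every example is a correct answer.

map_neg | filter_lt(7) | map_neg

Check, running the answer program on each example:
  [40, 47, 42, -16, 38, -23, -4, 6, 17] -> [-40, -47, -42, 16, -38, 23, 4, -6, -17] -> [-40, -47, -42, -38, 4, -6, -17] -> [40, 47, 42, 38, -4, 6, 17]
  [50, -39, -50, -5, 33] -> [-50, 39, 50, 5, -33] -> [-50, 5, -33] -> [50, -5, 33]
  [16, -22, -17, -25] -> [-16, 22, 17, 25] -> [-16] -> [16]
  [13, -10, -23, 22, -1, 14, 44, -21] -> [-13, 10, 23, -22, 1, -14, -44, 21] -> [-13, -22, 1, -14, -44] -> [13, 22, -1, 14, 44]
  [-10, 47, -28, 24, -42] -> [10, -47, 28, -24, 42] -> [-47, -24] -> [47, 24]
  [34, -39, 48, 48, -26, 18, -45, 11, 31, -35] -> [-34, 39, -48, -48, 26, -18, 45, -11, -31, 35] -> [-34, -48, -48, -18, -11, -31] -> [34, 48, 48, 18, 11, 31]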